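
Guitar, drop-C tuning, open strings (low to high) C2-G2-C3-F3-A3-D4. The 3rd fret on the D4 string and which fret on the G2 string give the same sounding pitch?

Fret 3 on D4 is MIDI 62 + 3 = 65 (F4). On the G2 string (open MIDI 43), that pitch is 65 − 43 = fret 22.

22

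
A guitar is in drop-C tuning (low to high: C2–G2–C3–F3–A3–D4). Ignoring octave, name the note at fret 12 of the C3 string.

C3 is MIDI 48. Adding 12 gives 60; 60 mod 12 = 0, i.e. C.

C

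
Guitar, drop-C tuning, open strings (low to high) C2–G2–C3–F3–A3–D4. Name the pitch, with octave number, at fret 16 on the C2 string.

E3

The open C2 string plus 16 semitones: C–C#–D–D#–…–D–D#–E.
The walk passes from B into C once, so the octave number goes from 2 to 3.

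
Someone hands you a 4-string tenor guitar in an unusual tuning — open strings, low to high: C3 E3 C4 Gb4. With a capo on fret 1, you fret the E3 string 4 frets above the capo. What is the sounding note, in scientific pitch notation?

A3

The capo raises the open E3 by 1 semitone to F3; fretting 4 more gives E3 + 1 + 4 = E3 + 5 semitones = A3.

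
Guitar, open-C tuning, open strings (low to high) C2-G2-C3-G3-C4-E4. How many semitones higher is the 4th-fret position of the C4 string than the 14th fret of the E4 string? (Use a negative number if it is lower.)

C4 at fret 4 → E4 (MIDI 64); E4 at fret 14 → F#5 (MIDI 78).
64 − 78 = -14, so the two pitches are 14 semitones apart.

-14 semitones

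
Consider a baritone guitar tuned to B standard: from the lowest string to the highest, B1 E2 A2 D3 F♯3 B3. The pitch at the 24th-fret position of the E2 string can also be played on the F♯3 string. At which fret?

10

E2 at fret 24 is E2 + 24 semitones = E4.
The open F♯3 string is 14 semitones above the open E2, so the same pitch on the F♯3 string lies at fret 24 − 14 = 10.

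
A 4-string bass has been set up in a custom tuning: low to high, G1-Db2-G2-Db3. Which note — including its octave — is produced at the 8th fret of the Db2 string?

Each fret is one semitone, so Db2 + 8 = A2.

A2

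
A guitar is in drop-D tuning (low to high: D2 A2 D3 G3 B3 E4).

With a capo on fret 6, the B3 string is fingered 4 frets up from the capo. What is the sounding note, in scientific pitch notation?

A4

The capo raises the open B3 by 6 semitones to F4; fretting 4 more gives B3 + 6 + 4 = B3 + 10 semitones = A4.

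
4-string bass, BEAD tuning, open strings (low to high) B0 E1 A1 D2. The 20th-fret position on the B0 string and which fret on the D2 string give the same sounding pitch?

B0 at fret 20 is B0 + 20 semitones = G2.
The open D2 string is 15 semitones above the open B0, so the same pitch on the D2 string lies at fret 20 − 15 = 5.

5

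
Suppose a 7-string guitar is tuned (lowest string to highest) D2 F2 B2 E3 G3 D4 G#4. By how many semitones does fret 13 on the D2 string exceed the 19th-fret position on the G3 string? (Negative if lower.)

-23 semitones

D2 at fret 13 → D#3 (MIDI 51); G3 at fret 19 → D5 (MIDI 74).
51 − 74 = -23, so the two pitches are 23 semitones apart.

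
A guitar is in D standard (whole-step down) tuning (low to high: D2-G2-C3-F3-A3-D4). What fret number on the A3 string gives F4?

F4 is 8 semitones above the open A3 (A–A#–B–C–C#–D–D#–E–F), so it sits at fret 8.

8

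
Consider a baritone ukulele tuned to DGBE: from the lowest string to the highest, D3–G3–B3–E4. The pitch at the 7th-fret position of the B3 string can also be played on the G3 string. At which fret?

Fret 7 on B3 is MIDI 59 + 7 = 66 (F#4). On the G3 string (open MIDI 55), that pitch is 66 − 55 = fret 11.

11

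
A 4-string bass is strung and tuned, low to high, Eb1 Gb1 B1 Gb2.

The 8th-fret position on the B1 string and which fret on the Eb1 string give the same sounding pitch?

16

B1 at fret 8 is B1 + 8 semitones = G2.
The open Eb1 string is 8 semitones below the open B1, so the same pitch on the Eb1 string lies at fret 8 + 8 = 16.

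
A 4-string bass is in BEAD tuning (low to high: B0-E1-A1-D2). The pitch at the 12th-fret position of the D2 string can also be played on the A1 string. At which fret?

17

D2 at fret 12 is D2 + 12 semitones = D3.
The open A1 string is 5 semitones below the open D2, so the same pitch on the A1 string lies at fret 12 + 5 = 17.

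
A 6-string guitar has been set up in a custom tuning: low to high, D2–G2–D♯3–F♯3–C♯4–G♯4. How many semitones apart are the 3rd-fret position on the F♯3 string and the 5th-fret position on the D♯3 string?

F♯3 at fret 3 → A3 (MIDI 57); D♯3 at fret 5 → G♯3 (MIDI 56).
57 − 56 = 1, so the two pitches are 1 semitone apart, with A3 the higher.

1 semitone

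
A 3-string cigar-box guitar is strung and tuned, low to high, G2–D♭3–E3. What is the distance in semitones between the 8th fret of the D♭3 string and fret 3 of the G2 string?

11 semitones

D♭3 at fret 8 → A3 (MIDI 57); G2 at fret 3 → B♭2 (MIDI 46).
57 − 46 = 11, so the two pitches are 11 semitones apart, with A3 the higher.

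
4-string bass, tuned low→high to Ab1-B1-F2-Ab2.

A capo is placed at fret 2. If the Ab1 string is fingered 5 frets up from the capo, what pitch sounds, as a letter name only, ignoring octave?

The capo raises the open Ab1 by 2 semitones to Bb1; fretting 5 more gives Ab1 + 2 + 5 = Ab1 + 7 semitones, landing on Eb.
(Also written D#.)

Eb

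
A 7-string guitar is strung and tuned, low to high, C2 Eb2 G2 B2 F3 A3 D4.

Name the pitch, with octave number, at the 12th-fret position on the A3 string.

A4

The open A3 string plus 12 semitones: A–Bb–B–C–…–G–Ab–A.
The walk passes from B into C once, so the octave number goes from 3 to 4.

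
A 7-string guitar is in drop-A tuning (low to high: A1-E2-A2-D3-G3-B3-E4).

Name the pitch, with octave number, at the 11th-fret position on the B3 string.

A♯4

Each fret is one semitone, so B3 + 11 = A♯4.
(Equivalently spelled B♭4.)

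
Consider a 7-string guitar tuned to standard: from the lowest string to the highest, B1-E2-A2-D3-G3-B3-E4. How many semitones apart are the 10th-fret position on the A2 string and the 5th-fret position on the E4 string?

14 semitones

A2 at fret 10 → G3 (MIDI 55); E4 at fret 5 → A4 (MIDI 69).
55 − 69 = -14, so the two pitches are 14 semitones apart, with A4 the higher.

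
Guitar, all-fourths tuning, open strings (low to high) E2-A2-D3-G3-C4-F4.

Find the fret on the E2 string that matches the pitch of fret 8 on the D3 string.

D3 at fret 8 is D3 + 8 semitones = A♯3.
The open E2 string is 10 semitones below the open D3, so the same pitch on the E2 string lies at fret 8 + 10 = 18.

18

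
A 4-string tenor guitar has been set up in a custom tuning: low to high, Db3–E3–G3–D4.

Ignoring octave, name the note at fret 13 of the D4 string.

D4 is MIDI 62. Adding 13 gives 75; 75 mod 12 = 3, i.e. Eb.

Eb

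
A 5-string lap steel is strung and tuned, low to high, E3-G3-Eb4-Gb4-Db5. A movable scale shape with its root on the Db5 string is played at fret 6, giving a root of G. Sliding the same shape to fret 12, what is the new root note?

Moving from fret 6 to fret 12 shifts the root by 6 semitones.
G up 6 semitones is Db.

Db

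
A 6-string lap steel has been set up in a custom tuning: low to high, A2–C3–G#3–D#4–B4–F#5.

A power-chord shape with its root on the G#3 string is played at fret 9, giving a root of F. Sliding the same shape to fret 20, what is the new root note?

Moving from fret 9 to fret 20 shifts the root by 11 semitones.
F up 11 semitones is E.

E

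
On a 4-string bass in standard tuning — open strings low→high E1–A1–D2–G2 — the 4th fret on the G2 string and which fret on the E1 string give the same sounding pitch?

19

Fret 4 on G2 is MIDI 43 + 4 = 47 (B2). On the E1 string (open MIDI 28), that pitch is 47 − 28 = fret 19.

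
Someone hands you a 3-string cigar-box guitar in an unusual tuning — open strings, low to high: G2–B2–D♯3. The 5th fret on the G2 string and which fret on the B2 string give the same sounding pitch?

1

G2 at fret 5 is G2 + 5 semitones = C3.
The open B2 string is 4 semitones above the open G2, so the same pitch on the B2 string lies at fret 5 − 4 = 1.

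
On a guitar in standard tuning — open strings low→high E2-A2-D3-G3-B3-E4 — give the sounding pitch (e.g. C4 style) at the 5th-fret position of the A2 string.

D3

Each fret is one semitone, so A2 + 5 = D3.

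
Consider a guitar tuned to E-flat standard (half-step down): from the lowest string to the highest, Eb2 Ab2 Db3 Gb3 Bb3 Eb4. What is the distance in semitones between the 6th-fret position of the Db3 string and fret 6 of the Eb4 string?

Db3 at fret 6 → G3 (MIDI 55); Eb4 at fret 6 → A4 (MIDI 69).
55 − 69 = -14, so the two pitches are 14 semitones apart, with A4 the higher.

14 semitones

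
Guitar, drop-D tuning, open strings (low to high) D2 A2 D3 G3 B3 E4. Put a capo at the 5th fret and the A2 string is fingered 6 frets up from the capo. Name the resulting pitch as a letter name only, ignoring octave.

G#

The capo raises the open A2 by 5 semitones to D3; fretting 6 more gives A2 + 5 + 6 = A2 + 11 semitones, landing on G#.
(Also written Ab.)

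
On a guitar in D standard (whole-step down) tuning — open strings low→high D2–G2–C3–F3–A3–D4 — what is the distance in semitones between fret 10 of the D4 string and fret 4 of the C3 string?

20 semitones

D4 at fret 10 → C5 (MIDI 72); C3 at fret 4 → E3 (MIDI 52).
72 − 52 = 20, so the two pitches are 20 semitones apart, with C5 the higher.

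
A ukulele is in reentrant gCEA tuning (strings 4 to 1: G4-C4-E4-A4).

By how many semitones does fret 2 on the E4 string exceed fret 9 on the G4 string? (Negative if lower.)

E4 at fret 2 → F♯4 (MIDI 66); G4 at fret 9 → E5 (MIDI 76).
66 − 76 = -10, so the two pitches are 10 semitones apart.

-10 semitones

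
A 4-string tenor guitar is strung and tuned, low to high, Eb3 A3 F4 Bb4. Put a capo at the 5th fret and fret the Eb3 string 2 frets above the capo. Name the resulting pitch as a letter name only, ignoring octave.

Bb

The capo raises the open Eb3 by 5 semitones to Ab3; fretting 2 more gives Eb3 + 5 + 2 = Eb3 + 7 semitones, landing on Bb.
(Also written A#.)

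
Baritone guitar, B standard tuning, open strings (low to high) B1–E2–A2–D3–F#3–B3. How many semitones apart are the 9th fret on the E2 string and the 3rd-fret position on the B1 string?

E2 at fret 9 → C#3 (MIDI 49); B1 at fret 3 → D2 (MIDI 38).
49 − 38 = 11, so the two pitches are 11 semitones apart, with C#3 the higher.

11 semitones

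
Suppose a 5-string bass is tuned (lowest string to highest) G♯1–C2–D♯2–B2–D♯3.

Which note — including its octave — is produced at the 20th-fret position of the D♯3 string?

B4

The open D♯3 string plus 20 semitones: D#–E–F–F#–…–A–A#–B.
The walk passes from B into C once, so the octave number goes from 3 to 4.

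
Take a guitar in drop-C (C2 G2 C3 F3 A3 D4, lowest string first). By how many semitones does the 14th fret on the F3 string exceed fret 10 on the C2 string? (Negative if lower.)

F3 at fret 14 → G4 (MIDI 67); C2 at fret 10 → A#2 (MIDI 46).
67 − 46 = 21, so the two pitches are 21 semitones apart.

21 semitones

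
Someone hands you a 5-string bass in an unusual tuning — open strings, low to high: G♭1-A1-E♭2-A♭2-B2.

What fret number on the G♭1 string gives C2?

6

C2 is 6 semitones above the open G♭1 (Gb–G–Ab–A–Bb–B–C), so it sits at fret 6.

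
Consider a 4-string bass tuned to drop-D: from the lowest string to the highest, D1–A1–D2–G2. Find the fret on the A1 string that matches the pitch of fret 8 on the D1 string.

1

Fret 8 on D1 is MIDI 26 + 8 = 34 (A♯1). On the A1 string (open MIDI 33), that pitch is 34 − 33 = fret 1.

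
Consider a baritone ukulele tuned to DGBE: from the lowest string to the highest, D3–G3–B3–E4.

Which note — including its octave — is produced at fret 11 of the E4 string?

D#5

E4 is MIDI 64. Adding 11 gives 75, which is D#5.
(Equivalently spelled Eb5.)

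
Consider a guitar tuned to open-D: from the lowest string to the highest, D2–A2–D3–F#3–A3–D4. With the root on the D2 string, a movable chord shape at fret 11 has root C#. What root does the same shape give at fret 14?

E

Moving from fret 11 to fret 14 shifts the root by 3 semitones.
C# up 3 semitones is E.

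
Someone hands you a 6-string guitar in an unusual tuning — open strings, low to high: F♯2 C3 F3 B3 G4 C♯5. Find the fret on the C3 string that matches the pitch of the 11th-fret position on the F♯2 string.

5

F♯2 at fret 11 is F♯2 + 11 semitones = F3.
The open C3 string is 6 semitones above the open F♯2, so the same pitch on the C3 string lies at fret 11 − 6 = 5.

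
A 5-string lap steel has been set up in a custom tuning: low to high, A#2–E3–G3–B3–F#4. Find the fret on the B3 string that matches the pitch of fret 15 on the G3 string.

G3 at fret 15 is G3 + 15 semitones = A#4.
The open B3 string is 4 semitones above the open G3, so the same pitch on the B3 string lies at fret 15 − 4 = 11.

11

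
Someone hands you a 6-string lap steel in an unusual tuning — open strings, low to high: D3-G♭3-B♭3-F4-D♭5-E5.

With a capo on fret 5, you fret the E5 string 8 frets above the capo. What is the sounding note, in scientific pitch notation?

The capo raises the open E5 by 5 semitones to A5; fretting 8 more gives E5 + 5 + 8 = E5 + 13 semitones = F6.

F6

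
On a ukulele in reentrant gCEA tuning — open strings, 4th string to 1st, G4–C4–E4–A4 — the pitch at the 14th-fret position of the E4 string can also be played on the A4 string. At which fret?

9

Fret 14 on E4 is MIDI 64 + 14 = 78 (F#5). On the A4 string (open MIDI 69), that pitch is 78 − 69 = fret 9.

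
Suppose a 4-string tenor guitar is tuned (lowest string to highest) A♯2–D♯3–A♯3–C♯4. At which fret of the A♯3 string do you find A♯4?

12

A♯4 is 12 semitones above the open A♯3 (A#–B–C–C#–…–G#–A–A#), so it sits at fret 12.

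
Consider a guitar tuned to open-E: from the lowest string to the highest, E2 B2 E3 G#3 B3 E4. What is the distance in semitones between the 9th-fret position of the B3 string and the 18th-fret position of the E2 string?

B3 at fret 9 → G#4 (MIDI 68); E2 at fret 18 → A#3 (MIDI 58).
68 − 58 = 10, so the two pitches are 10 semitones apart, with G#4 the higher.

10 semitones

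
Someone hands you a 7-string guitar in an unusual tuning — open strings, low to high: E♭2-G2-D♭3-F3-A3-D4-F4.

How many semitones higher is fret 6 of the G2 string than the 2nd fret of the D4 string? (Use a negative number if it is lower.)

-15 semitones

G2 at fret 6 → D♭3 (MIDI 49); D4 at fret 2 → E4 (MIDI 64).
49 − 64 = -15, so the two pitches are 15 semitones apart.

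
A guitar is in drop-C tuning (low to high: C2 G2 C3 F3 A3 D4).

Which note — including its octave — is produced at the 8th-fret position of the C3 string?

G#3

The open C3 string plus 8 semitones: C–C#–D–D#–E–F–F#–G–G#.
No B→C boundary is crossed, so the octave stays at 3.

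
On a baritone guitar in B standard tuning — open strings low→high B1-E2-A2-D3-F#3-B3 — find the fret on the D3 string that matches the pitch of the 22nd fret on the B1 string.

7

B1 at fret 22 is B1 + 22 semitones = A3.
The open D3 string is 15 semitones above the open B1, so the same pitch on the D3 string lies at fret 22 − 15 = 7.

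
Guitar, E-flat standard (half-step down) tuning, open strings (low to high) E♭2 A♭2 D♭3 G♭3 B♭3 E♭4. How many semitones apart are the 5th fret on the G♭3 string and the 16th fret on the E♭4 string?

G♭3 at fret 5 → B3 (MIDI 59); E♭4 at fret 16 → G5 (MIDI 79).
59 − 79 = -20, so the two pitches are 20 semitones apart, with G5 the higher.

20 semitones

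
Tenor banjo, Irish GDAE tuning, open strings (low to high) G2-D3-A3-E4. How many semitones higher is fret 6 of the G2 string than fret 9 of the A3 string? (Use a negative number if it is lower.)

-17 semitones

G2 at fret 6 → C#3 (MIDI 49); A3 at fret 9 → F#4 (MIDI 66).
49 − 66 = -17, so the two pitches are 17 semitones apart.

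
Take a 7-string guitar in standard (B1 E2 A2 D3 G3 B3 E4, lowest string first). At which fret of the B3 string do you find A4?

A4 is 10 semitones above the open B3 (B–C–C#–D–…–G–G#–A), so it sits at fret 10.

10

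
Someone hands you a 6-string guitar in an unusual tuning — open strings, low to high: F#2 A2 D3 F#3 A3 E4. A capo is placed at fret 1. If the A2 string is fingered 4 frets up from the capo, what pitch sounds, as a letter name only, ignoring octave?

D

The capo raises the open A2 by 1 semitone to A#2; fretting 4 more gives A2 + 1 + 4 = A2 + 5 semitones, landing on D.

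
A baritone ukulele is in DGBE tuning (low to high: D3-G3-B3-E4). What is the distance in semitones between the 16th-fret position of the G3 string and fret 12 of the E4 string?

5 semitones

G3 at fret 16 → B4 (MIDI 71); E4 at fret 12 → E5 (MIDI 76).
71 − 76 = -5, so the two pitches are 5 semitones apart, with E5 the higher.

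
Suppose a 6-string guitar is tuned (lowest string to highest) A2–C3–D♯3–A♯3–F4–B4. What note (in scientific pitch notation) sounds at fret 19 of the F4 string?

Each fret is one semitone, so F4 + 19 = C6.

C6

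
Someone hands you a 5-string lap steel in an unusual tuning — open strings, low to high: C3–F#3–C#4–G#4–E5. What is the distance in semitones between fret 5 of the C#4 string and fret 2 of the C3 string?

C#4 at fret 5 → F#4 (MIDI 66); C3 at fret 2 → D3 (MIDI 50).
66 − 50 = 16, so the two pitches are 16 semitones apart, with F#4 the higher.

16 semitones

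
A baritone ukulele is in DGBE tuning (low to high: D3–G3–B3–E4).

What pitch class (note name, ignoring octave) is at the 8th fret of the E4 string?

C

The open E4 string plus 8 semitones: E–F–F#–G–G#–A–A#–B–C.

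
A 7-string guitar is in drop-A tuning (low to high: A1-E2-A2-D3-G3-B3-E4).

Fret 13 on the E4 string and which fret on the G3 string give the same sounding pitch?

Fret 13 on E4 is MIDI 64 + 13 = 77 (F5). On the G3 string (open MIDI 55), that pitch is 77 − 55 = fret 22.

22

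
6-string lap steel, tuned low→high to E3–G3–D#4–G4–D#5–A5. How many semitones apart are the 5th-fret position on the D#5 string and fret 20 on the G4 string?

7 semitones

D#5 at fret 5 → G#5 (MIDI 80); G4 at fret 20 → D#6 (MIDI 87).
80 − 87 = -7, so the two pitches are 7 semitones apart, with D#6 the higher.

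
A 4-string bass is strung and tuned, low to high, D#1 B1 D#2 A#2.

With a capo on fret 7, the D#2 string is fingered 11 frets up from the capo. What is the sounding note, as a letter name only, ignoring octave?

A

The capo raises the open D#2 by 7 semitones to A#2; fretting 11 more gives D#2 + 7 + 11 = D#2 + 18 semitones, landing on A.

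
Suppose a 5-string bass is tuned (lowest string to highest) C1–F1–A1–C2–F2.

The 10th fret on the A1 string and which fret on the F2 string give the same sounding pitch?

2

Fret 10 on A1 is MIDI 33 + 10 = 43 (G2). On the F2 string (open MIDI 41), that pitch is 43 − 41 = fret 2.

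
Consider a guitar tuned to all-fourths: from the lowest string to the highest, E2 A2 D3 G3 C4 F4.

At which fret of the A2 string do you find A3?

12

A3 is 12 semitones above the open A2 (A–A#–B–C–…–G–G#–A), so it sits at fret 12.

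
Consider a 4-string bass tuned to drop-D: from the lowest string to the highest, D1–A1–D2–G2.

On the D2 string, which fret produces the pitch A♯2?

8

A♯2 is 8 semitones above the open D2 (D–D#–E–F–F#–G–G#–A–A#), so it sits at fret 8.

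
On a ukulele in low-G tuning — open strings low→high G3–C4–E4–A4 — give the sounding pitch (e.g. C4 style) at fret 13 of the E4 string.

The open E4 string plus 13 semitones: E–F–F#–G–…–D#–E–F.
The walk passes from B into C once, so the octave number goes from 4 to 5.

F5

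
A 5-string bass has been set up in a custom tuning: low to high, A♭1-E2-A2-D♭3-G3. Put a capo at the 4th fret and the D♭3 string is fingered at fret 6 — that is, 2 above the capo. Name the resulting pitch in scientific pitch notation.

G3

The capo raises the open D♭3 by 4 semitones to F3; fretting 2 more gives D♭3 + 4 + 2 = D♭3 + 6 semitones = G3.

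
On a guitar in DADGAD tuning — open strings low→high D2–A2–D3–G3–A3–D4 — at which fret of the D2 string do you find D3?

D3 is 12 semitones above the open D2 (D–D#–E–F–…–C–C#–D), so it sits at fret 12.

12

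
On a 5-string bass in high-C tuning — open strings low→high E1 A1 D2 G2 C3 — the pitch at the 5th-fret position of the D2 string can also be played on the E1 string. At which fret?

D2 at fret 5 is D2 + 5 semitones = G2.
The open E1 string is 10 semitones below the open D2, so the same pitch on the E1 string lies at fret 5 + 10 = 15.

15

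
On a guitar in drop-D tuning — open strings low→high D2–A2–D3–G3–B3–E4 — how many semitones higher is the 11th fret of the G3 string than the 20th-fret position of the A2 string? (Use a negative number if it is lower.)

1 semitone

G3 at fret 11 → F#4 (MIDI 66); A2 at fret 20 → F4 (MIDI 65).
66 − 65 = 1, so the two pitches are 1 semitone apart.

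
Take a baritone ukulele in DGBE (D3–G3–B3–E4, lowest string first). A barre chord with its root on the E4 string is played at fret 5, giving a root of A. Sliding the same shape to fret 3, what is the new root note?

G

Moving from fret 5 to fret 3 shifts the root by -2 semitones.
A down 2 semitones is G.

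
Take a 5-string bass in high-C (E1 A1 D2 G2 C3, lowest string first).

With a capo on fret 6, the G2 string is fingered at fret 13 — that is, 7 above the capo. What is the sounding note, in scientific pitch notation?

G#3

The capo raises the open G2 by 6 semitones to C#3; fretting 7 more gives G2 + 6 + 7 = G2 + 13 semitones = G#3.
(Also written Ab.)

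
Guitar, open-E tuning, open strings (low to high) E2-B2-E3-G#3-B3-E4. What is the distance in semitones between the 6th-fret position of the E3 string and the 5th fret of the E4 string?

E3 at fret 6 → A#3 (MIDI 58); E4 at fret 5 → A4 (MIDI 69).
58 − 69 = -11, so the two pitches are 11 semitones apart, with A4 the higher.

11 semitones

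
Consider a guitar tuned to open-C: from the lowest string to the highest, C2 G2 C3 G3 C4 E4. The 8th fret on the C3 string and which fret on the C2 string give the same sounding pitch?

20

Fret 8 on C3 is MIDI 48 + 8 = 56 (G#3). On the C2 string (open MIDI 36), that pitch is 56 − 36 = fret 20.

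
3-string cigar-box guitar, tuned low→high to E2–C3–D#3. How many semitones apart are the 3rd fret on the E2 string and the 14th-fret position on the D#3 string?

22 semitones

E2 at fret 3 → G2 (MIDI 43); D#3 at fret 14 → F4 (MIDI 65).
43 − 65 = -22, so the two pitches are 22 semitones apart, with F4 the higher.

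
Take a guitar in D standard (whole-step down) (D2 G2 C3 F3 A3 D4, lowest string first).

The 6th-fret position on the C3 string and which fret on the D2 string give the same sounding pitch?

C3 at fret 6 is C3 + 6 semitones = F#3.
The open D2 string is 10 semitones below the open C3, so the same pitch on the D2 string lies at fret 6 + 10 = 16.

16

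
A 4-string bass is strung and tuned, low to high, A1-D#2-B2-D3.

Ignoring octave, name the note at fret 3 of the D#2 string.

D#2 is MIDI 39. Adding 3 gives 42; 42 mod 12 = 6, i.e. F#.
(Equivalently spelled Gb.)

F#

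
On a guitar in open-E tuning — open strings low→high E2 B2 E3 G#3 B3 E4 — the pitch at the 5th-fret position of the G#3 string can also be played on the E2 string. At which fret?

G#3 at fret 5 is G#3 + 5 semitones = C#4.
The open E2 string is 16 semitones below the open G#3, so the same pitch on the E2 string lies at fret 5 + 16 = 21.

21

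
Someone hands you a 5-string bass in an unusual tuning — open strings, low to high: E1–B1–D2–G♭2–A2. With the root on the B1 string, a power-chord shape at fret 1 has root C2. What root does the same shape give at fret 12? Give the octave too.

Moving from fret 1 to fret 12 shifts the root by 11 semitones.
C2 up 11 semitones is B2.

B2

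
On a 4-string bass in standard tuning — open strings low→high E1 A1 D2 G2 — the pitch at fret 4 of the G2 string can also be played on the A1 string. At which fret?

G2 at fret 4 is G2 + 4 semitones = B2.
The open A1 string is 10 semitones below the open G2, so the same pitch on the A1 string lies at fret 4 + 10 = 14.

14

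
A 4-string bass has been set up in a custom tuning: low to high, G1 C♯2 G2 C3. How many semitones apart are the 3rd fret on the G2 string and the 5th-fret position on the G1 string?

G2 at fret 3 → A♯2 (MIDI 46); G1 at fret 5 → C2 (MIDI 36).
46 − 36 = 10, so the two pitches are 10 semitones apart, with A♯2 the higher.

10 semitones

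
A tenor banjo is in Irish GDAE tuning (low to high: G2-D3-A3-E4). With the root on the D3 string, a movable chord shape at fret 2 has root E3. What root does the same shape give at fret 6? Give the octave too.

G#3

Moving from fret 2 to fret 6 shifts the root by 4 semitones.
E3 up 4 semitones is G#3.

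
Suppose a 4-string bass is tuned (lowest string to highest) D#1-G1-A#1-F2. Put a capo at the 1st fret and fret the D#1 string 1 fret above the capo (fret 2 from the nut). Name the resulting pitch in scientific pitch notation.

The capo raises the open D#1 by 1 semitone to E1; fretting 1 more gives D#1 + 1 + 1 = D#1 + 2 semitones = F1.

F1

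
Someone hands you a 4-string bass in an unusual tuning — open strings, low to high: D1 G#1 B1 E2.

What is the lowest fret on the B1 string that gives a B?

From B1, count semitones up the chromatic scale until reaching B: B — 0 steps.

0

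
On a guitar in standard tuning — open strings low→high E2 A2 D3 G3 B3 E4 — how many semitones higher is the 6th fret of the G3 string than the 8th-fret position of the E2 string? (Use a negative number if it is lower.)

13 semitones

G3 at fret 6 → C#4 (MIDI 61); E2 at fret 8 → C3 (MIDI 48).
61 − 48 = 13, so the two pitches are 13 semitones apart.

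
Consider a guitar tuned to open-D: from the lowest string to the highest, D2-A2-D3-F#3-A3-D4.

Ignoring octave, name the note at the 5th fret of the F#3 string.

The open F#3 string plus 5 semitones: F#–G–G#–A–A#–B.

B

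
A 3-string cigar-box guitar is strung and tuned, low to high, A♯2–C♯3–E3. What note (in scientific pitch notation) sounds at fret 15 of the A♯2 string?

C♯4

Each fret is one semitone, so A♯2 + 15 = C♯4.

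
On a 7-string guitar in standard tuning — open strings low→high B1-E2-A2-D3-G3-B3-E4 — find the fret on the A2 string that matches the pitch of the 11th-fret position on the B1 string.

1

B1 at fret 11 is B1 + 11 semitones = A#2.
The open A2 string is 10 semitones above the open B1, so the same pitch on the A2 string lies at fret 11 − 10 = 1.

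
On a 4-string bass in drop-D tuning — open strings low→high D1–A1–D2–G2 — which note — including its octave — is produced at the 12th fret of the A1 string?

Each fret is one semitone, so A1 + 12 = A2.

A2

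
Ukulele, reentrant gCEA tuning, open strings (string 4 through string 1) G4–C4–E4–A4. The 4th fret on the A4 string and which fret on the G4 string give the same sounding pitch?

Fret 4 on A4 is MIDI 69 + 4 = 73 (C#5). On the G4 string (open MIDI 67), that pitch is 73 − 67 = fret 6.

6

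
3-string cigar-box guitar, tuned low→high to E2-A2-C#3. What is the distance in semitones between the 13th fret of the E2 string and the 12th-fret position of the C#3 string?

E2 at fret 13 → F3 (MIDI 53); C#3 at fret 12 → C#4 (MIDI 61).
53 − 61 = -8, so the two pitches are 8 semitones apart, with C#4 the higher.

8 semitones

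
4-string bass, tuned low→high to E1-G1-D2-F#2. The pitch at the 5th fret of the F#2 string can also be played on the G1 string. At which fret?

16

Fret 5 on F#2 is MIDI 42 + 5 = 47 (B2). On the G1 string (open MIDI 31), that pitch is 47 − 31 = fret 16.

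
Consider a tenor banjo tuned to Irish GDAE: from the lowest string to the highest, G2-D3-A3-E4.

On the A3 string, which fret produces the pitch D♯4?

6

D♯4 is 6 semitones above the open A3 (A–A#–B–C–C#–D–D#), so it sits at fret 6.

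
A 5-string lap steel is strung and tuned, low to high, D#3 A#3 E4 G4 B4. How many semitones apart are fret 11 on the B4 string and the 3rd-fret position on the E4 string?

15 semitones

B4 at fret 11 → A#5 (MIDI 82); E4 at fret 3 → G4 (MIDI 67).
82 − 67 = 15, so the two pitches are 15 semitones apart, with A#5 the higher.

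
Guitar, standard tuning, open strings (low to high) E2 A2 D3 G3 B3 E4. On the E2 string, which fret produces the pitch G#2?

4

G#2 is 4 semitones above the open E2 (E–F–F#–G–G#), so it sits at fret 4.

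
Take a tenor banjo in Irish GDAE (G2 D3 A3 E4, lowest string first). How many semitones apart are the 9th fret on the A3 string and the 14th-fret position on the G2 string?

A3 at fret 9 → F#4 (MIDI 66); G2 at fret 14 → A3 (MIDI 57).
66 − 57 = 9, so the two pitches are 9 semitones apart, with F#4 the higher.

9 semitones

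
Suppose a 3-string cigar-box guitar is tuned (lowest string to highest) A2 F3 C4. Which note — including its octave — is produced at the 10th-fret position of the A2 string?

The open A2 string plus 10 semitones: A–A#–B–C–…–F–F#–G.
The walk passes from B into C once, so the octave number goes from 2 to 3.

G3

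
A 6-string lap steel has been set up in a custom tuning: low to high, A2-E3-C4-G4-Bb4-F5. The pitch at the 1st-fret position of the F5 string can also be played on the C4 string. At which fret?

Fret 1 on F5 is MIDI 77 + 1 = 78 (Gb5). On the C4 string (open MIDI 60), that pitch is 78 − 60 = fret 18.

18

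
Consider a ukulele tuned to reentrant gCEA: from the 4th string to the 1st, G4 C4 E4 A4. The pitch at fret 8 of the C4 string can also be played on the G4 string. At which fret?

Fret 8 on C4 is MIDI 60 + 8 = 68 (G♯4). On the G4 string (open MIDI 67), that pitch is 68 − 67 = fret 1.

1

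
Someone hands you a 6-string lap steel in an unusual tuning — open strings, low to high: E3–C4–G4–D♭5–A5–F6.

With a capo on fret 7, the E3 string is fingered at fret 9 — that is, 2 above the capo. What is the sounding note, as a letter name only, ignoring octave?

The capo raises the open E3 by 7 semitones to B3; fretting 2 more gives E3 + 7 + 2 = E3 + 9 semitones, landing on D♭.
(Also written C♯.)

D♭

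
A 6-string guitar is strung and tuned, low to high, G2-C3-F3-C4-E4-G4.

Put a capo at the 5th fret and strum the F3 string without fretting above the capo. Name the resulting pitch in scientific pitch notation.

The capo raises the open F3 by 5 semitones to A♯3; fretting 0 more gives F3 + 5 + 0 = F3 + 5 semitones = A♯3.
(Also written B♭.)

A♯3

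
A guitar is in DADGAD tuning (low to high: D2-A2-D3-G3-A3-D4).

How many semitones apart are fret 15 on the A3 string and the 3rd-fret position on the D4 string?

A3 at fret 15 → C5 (MIDI 72); D4 at fret 3 → F4 (MIDI 65).
72 − 65 = 7, so the two pitches are 7 semitones apart, with C5 the higher.

7 semitones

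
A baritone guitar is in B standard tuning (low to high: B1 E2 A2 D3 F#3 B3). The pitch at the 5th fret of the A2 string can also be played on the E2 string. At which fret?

10

A2 at fret 5 is A2 + 5 semitones = D3.
The open E2 string is 5 semitones below the open A2, so the same pitch on the E2 string lies at fret 5 + 5 = 10.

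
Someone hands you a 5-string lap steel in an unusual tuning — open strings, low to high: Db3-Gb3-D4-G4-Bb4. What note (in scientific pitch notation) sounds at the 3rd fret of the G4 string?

Bb4

The open G4 string plus 3 semitones: G–Ab–A–Bb.
No B→C boundary is crossed, so the octave stays at 4.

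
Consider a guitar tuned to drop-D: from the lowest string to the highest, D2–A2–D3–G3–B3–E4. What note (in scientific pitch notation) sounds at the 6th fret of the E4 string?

A#4

Each fret is one semitone, so E4 + 6 = A#4.
(Equivalently spelled Bb4.)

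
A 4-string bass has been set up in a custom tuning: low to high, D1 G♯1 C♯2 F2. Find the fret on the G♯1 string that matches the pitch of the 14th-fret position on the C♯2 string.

Fret 14 on C♯2 is MIDI 37 + 14 = 51 (D♯3). On the G♯1 string (open MIDI 32), that pitch is 51 − 32 = fret 19.

19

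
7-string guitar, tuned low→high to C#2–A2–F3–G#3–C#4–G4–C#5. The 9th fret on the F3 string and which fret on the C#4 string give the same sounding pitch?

1

Fret 9 on F3 is MIDI 53 + 9 = 62 (D4). On the C#4 string (open MIDI 61), that pitch is 62 − 61 = fret 1.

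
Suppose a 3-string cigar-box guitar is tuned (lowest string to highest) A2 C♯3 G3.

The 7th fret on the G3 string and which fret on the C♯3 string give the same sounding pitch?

13

G3 at fret 7 is G3 + 7 semitones = D4.
The open C♯3 string is 6 semitones below the open G3, so the same pitch on the C♯3 string lies at fret 7 + 6 = 13.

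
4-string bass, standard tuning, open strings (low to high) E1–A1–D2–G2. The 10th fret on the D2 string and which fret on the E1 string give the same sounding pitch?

20

D2 at fret 10 is D2 + 10 semitones = C3.
The open E1 string is 10 semitones below the open D2, so the same pitch on the E1 string lies at fret 10 + 10 = 20.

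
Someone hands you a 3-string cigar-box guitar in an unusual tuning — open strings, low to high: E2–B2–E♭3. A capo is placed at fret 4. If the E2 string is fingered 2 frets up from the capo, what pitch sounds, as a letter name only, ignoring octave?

B♭

The capo raises the open E2 by 4 semitones to A♭2; fretting 2 more gives E2 + 4 + 2 = E2 + 6 semitones, landing on B♭.
(Also written A♯.)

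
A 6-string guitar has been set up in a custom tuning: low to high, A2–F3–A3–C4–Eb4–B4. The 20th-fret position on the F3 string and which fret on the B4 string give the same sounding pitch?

F3 at fret 20 is F3 + 20 semitones = Db5.
The open B4 string is 18 semitones above the open F3, so the same pitch on the B4 string lies at fret 20 − 18 = 2.

2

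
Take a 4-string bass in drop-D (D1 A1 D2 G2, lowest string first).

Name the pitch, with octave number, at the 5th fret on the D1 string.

Each fret is one semitone, so D1 + 5 = G1.

G1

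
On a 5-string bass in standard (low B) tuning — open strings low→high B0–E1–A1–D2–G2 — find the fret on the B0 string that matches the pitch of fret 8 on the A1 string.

18

A1 at fret 8 is A1 + 8 semitones = F2.
The open B0 string is 10 semitones below the open A1, so the same pitch on the B0 string lies at fret 8 + 10 = 18.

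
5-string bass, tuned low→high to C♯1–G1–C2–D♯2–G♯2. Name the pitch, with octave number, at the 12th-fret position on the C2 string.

C3

Each fret is one semitone, so C2 + 12 = C3.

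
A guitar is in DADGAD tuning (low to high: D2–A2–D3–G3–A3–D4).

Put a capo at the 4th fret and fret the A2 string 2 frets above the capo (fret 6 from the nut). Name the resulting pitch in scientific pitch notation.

D#3

The capo raises the open A2 by 4 semitones to C#3; fretting 2 more gives A2 + 4 + 2 = A2 + 6 semitones = D#3.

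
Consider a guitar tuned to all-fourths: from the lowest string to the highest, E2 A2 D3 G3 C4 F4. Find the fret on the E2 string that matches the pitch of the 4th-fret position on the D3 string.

D3 at fret 4 is D3 + 4 semitones = F#3.
The open E2 string is 10 semitones below the open D3, so the same pitch on the E2 string lies at fret 4 + 10 = 14.

14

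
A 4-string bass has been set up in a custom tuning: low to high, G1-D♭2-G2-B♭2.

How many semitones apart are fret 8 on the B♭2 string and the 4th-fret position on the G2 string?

B♭2 at fret 8 → G♭3 (MIDI 54); G2 at fret 4 → B2 (MIDI 47).
54 − 47 = 7, so the two pitches are 7 semitones apart, with G♭3 the higher.

7 semitones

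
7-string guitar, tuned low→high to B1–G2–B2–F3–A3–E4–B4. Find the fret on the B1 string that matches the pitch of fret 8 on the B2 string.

Fret 8 on B2 is MIDI 47 + 8 = 55 (G3). On the B1 string (open MIDI 35), that pitch is 55 − 35 = fret 20.

20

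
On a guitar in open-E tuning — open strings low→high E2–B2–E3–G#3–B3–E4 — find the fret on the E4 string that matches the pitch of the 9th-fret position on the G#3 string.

Fret 9 on G#3 is MIDI 56 + 9 = 65 (F4). On the E4 string (open MIDI 64), that pitch is 65 − 64 = fret 1.

1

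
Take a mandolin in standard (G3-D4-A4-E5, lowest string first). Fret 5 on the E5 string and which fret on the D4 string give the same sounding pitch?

E5 at fret 5 is E5 + 5 semitones = A5.
The open D4 string is 14 semitones below the open E5, so the same pitch on the D4 string lies at fret 5 + 14 = 19.

19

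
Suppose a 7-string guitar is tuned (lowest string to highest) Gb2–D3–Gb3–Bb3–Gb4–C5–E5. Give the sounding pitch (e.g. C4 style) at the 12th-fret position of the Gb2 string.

Gb3

Gb2 is MIDI 42. Adding 12 gives 54, which is Gb3.
(Equivalently spelled F#3.)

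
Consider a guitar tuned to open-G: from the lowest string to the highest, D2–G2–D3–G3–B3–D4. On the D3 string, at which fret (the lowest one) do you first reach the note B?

9

From D3, count semitones up the chromatic scale until reaching B: D–D#–E–F–F#–G–G#–A–A#–B — 9 steps.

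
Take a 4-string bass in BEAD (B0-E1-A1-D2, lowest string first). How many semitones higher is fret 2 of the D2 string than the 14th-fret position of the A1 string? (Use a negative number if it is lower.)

D2 at fret 2 → E2 (MIDI 40); A1 at fret 14 → B2 (MIDI 47).
40 − 47 = -7, so the two pitches are 7 semitones apart.

-7 semitones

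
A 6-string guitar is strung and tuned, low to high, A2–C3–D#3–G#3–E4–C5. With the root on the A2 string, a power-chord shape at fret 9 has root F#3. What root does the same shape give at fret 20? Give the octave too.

Moving from fret 9 to fret 20 shifts the root by 11 semitones.
F#3 up 11 semitones is F4.

F4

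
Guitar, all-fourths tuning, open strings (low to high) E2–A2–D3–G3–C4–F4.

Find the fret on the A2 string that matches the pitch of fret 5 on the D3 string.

10

D3 at fret 5 is D3 + 5 semitones = G3.
The open A2 string is 5 semitones below the open D3, so the same pitch on the A2 string lies at fret 5 + 5 = 10.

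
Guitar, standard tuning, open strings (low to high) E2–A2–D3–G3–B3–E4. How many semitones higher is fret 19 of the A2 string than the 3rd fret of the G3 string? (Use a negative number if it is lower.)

A2 at fret 19 → E4 (MIDI 64); G3 at fret 3 → A#3 (MIDI 58).
64 − 58 = 6, so the two pitches are 6 semitones apart.

6 semitones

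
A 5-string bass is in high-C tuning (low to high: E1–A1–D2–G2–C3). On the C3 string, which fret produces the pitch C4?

12

C4 is 12 semitones above the open C3 (C–C#–D–D#–…–A#–B–C), so it sits at fret 12.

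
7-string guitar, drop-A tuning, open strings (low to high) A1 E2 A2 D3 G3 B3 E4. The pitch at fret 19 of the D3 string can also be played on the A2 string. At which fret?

24

Fret 19 on D3 is MIDI 50 + 19 = 69 (A4). On the A2 string (open MIDI 45), that pitch is 69 − 45 = fret 24.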